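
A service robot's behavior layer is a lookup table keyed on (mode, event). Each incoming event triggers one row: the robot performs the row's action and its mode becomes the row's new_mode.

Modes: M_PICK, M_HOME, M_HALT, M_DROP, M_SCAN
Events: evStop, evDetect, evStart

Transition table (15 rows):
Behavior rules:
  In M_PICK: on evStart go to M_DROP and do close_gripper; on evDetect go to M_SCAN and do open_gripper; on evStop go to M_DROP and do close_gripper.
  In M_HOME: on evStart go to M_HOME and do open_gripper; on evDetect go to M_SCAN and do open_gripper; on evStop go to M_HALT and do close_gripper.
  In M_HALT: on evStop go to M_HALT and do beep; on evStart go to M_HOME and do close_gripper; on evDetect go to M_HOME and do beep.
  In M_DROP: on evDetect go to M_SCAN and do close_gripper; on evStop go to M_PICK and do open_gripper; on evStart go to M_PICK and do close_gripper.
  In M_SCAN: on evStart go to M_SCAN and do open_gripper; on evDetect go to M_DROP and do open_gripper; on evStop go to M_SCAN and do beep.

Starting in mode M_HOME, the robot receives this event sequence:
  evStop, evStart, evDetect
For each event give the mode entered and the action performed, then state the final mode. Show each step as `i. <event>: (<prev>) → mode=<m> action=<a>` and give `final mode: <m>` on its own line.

1. evStop: (M_HOME) → mode=M_HALT action=close_gripper
2. evStart: (M_HALT) → mode=M_HOME action=close_gripper
3. evDetect: (M_HOME) → mode=M_SCAN action=open_gripper

final mode: M_SCAN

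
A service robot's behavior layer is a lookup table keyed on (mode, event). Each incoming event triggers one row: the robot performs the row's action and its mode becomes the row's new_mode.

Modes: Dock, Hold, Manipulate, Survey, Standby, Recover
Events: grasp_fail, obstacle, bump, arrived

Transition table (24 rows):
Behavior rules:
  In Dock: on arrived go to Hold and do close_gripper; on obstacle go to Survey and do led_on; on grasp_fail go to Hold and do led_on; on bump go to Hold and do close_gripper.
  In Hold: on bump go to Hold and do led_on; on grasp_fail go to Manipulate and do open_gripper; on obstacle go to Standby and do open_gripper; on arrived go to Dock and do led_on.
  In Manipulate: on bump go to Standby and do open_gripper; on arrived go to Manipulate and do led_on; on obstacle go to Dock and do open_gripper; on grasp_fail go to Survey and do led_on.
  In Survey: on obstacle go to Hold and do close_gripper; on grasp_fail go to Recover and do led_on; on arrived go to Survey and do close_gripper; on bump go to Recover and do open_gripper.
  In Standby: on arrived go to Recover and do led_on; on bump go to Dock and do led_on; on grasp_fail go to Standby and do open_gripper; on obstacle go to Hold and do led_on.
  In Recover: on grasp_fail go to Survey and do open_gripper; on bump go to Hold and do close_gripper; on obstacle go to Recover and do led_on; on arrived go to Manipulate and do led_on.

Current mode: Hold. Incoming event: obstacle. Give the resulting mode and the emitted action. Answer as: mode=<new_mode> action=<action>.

mode=Standby action=open_gripper

current mode = Hold; filter table to that mode:
  (Hold, bump) → (Hold, led_on)
  (Hold, grasp_fail) → (Manipulate, open_gripper)
  (Hold, obstacle) → (Standby, open_gripper)  ← event matches
  (Hold, arrived) → (Dock, led_on)
event = obstacle selects (Standby, open_gripper)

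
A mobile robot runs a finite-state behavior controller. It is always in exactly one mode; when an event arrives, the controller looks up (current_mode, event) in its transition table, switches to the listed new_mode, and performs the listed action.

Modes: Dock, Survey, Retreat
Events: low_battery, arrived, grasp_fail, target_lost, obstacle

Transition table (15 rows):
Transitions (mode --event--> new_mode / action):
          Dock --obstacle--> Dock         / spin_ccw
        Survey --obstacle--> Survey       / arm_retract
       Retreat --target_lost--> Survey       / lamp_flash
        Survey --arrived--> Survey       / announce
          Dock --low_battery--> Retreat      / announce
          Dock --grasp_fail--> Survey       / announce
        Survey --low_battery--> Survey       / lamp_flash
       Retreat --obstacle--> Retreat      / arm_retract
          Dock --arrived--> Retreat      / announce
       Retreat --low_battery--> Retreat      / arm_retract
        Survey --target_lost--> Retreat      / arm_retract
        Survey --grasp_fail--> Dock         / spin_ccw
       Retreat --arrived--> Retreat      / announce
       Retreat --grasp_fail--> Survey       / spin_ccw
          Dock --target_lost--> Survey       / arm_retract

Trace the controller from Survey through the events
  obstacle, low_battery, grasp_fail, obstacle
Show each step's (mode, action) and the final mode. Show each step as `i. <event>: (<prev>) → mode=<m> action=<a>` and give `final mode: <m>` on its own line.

final mode: Dock

1. obstacle: (Survey) → mode=Survey action=arm_retract
2. low_battery: (Survey) → mode=Survey action=lamp_flash
3. grasp_fail: (Survey) → mode=Dock action=spin_ccw
4. obstacle: (Dock) → mode=Dock action=spin_ccw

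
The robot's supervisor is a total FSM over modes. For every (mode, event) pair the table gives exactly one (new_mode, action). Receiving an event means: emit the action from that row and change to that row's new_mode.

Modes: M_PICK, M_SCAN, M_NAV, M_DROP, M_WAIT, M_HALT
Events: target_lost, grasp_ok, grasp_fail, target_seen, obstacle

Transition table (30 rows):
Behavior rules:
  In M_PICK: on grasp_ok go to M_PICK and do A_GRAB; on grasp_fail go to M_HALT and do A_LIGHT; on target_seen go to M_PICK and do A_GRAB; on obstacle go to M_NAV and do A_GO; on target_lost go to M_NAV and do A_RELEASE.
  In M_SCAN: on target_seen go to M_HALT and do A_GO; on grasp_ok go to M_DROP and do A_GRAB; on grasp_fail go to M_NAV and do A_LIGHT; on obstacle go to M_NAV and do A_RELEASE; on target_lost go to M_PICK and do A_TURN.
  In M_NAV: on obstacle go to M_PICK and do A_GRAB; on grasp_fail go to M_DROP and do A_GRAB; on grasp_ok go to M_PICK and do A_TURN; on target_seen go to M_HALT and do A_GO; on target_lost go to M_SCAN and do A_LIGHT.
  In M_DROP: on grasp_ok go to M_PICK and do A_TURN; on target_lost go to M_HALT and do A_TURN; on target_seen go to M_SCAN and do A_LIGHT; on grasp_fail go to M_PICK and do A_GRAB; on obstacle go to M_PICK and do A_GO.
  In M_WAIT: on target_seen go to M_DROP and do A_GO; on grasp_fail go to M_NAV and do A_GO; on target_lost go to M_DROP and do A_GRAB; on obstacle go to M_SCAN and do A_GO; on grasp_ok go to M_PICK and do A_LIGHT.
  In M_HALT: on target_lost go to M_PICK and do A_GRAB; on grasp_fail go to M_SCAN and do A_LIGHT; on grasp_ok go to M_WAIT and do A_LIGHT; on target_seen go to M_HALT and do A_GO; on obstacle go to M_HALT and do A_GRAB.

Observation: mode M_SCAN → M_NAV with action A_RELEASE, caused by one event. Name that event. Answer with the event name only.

try target_lost: (M_SCAN, target_lost) → (M_PICK, A_TURN)
try grasp_ok: (M_SCAN, grasp_ok) → (M_DROP, A_GRAB)
try grasp_fail: (M_SCAN, grasp_fail) → (M_NAV, A_LIGHT)
try target_seen: (M_SCAN, target_seen) → (M_HALT, A_GO)
try obstacle: (M_SCAN, obstacle) → (M_NAV, A_RELEASE)  ← matches

obstacle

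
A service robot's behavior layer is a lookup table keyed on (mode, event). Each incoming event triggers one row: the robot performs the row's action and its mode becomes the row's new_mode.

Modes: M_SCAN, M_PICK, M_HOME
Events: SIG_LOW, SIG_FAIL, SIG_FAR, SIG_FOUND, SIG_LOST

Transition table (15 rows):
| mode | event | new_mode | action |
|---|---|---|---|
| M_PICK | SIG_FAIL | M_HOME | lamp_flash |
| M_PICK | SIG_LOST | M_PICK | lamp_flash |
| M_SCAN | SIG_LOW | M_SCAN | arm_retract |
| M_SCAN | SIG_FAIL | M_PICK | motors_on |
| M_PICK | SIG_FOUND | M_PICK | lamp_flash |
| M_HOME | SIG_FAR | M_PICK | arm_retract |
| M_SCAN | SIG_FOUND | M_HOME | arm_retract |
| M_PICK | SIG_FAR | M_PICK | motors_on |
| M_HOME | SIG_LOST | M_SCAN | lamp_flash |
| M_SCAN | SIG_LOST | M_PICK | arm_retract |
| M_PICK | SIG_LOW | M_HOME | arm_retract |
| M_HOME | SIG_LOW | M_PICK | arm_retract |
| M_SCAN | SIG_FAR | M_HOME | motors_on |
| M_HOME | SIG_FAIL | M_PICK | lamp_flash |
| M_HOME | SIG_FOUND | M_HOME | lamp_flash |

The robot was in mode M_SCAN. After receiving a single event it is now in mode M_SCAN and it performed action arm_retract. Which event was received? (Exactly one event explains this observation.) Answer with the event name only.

SIG_LOW

try SIG_LOW: (M_SCAN, SIG_LOW) → (M_SCAN, arm_retract)  ← matches
try SIG_FAIL: (M_SCAN, SIG_FAIL) → (M_PICK, motors_on)
try SIG_FAR: (M_SCAN, SIG_FAR) → (M_HOME, motors_on)
try SIG_FOUND: (M_SCAN, SIG_FOUND) → (M_HOME, arm_retract)
try SIG_LOST: (M_SCAN, SIG_LOST) → (M_PICK, arm_retract)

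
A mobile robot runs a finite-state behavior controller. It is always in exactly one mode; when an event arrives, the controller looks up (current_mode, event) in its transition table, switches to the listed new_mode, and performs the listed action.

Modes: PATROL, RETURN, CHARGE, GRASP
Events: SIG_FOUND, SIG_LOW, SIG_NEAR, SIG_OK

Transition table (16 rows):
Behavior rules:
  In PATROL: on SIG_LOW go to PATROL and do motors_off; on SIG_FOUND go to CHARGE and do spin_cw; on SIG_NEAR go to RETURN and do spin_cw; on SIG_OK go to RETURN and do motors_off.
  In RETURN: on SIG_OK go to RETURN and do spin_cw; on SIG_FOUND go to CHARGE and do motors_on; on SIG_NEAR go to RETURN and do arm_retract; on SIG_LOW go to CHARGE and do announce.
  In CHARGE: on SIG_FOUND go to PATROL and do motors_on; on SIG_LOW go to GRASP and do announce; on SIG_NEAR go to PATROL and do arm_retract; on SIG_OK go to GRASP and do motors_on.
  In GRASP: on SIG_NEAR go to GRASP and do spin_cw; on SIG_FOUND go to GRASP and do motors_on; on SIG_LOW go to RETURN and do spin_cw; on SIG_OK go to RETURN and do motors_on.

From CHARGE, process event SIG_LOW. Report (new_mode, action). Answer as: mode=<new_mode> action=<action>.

current mode = CHARGE; filter table to that mode:
  (CHARGE, SIG_FOUND) → (PATROL, motors_on)
  (CHARGE, SIG_LOW) → (GRASP, announce)  ← event matches
  (CHARGE, SIG_NEAR) → (PATROL, arm_retract)
  (CHARGE, SIG_OK) → (GRASP, motors_on)
event = SIG_LOW selects (GRASP, announce)

mode=GRASP action=announce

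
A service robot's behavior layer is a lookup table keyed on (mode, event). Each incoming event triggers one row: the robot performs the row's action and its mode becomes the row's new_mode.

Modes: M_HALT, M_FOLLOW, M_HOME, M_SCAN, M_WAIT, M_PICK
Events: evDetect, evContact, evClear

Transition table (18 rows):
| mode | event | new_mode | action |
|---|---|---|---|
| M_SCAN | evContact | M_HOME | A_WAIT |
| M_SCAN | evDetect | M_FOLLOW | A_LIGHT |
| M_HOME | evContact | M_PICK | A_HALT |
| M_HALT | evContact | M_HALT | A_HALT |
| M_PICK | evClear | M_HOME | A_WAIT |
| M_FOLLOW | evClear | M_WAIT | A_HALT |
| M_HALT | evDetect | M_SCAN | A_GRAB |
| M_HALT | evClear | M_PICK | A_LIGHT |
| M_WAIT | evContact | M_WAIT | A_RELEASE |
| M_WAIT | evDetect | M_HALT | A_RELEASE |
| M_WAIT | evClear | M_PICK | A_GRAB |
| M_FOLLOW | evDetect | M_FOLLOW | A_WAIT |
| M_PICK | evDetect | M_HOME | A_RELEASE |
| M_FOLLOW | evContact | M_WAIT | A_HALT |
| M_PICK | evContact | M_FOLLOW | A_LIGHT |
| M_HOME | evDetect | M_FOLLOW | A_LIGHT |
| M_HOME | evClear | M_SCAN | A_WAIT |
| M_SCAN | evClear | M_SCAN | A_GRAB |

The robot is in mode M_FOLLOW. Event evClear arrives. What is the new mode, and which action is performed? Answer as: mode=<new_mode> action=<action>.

current mode = M_FOLLOW; filter table to that mode:
  (M_FOLLOW, evClear) → (M_WAIT, A_HALT)  ← event matches
  (M_FOLLOW, evDetect) → (M_FOLLOW, A_WAIT)
  (M_FOLLOW, evContact) → (M_WAIT, A_HALT)
event = evClear selects (M_WAIT, A_HALT)

mode=M_WAIT action=A_HALT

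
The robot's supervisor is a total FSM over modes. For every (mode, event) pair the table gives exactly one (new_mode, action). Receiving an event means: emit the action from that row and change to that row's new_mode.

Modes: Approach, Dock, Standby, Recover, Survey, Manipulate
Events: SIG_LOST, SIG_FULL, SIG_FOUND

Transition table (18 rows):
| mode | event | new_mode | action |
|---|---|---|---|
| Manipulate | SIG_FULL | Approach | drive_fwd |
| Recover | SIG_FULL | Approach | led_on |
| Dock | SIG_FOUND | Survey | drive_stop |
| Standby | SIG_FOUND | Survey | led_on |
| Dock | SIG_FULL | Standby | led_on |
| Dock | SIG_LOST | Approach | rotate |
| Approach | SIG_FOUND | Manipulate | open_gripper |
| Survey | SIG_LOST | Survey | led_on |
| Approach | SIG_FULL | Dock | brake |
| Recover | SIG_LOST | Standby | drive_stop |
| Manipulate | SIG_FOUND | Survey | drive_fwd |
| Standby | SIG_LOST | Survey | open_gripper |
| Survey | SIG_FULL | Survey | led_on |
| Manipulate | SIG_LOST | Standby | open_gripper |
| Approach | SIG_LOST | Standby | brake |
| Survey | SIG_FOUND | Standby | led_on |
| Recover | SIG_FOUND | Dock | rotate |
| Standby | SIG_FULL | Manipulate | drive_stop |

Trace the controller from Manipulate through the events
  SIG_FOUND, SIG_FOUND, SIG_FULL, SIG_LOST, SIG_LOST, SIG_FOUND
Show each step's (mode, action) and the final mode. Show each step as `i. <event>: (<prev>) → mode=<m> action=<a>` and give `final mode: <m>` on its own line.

final mode: Standby

1. SIG_FOUND: (Manipulate) → mode=Survey action=drive_fwd
2. SIG_FOUND: (Survey) → mode=Standby action=led_on
3. SIG_FULL: (Standby) → mode=Manipulate action=drive_stop
4. SIG_LOST: (Manipulate) → mode=Standby action=open_gripper
5. SIG_LOST: (Standby) → mode=Survey action=open_gripper
6. SIG_FOUND: (Survey) → mode=Standby action=led_on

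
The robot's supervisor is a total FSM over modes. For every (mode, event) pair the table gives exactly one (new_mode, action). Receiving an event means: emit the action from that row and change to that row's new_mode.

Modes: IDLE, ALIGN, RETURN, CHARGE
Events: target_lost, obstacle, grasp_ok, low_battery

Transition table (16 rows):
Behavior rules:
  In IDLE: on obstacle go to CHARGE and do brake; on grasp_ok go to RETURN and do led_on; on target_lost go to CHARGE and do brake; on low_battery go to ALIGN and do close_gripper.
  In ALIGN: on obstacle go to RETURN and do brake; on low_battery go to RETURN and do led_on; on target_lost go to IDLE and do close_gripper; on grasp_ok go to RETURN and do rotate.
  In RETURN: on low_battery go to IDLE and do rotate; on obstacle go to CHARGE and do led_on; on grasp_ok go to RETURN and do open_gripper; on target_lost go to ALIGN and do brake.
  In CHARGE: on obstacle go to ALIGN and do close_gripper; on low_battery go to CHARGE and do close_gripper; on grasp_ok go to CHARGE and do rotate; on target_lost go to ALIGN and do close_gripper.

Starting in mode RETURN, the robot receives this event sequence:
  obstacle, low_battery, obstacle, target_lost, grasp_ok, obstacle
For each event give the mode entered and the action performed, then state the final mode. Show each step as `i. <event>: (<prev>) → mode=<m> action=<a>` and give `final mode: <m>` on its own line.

1. obstacle: (RETURN) → mode=CHARGE action=led_on
2. low_battery: (CHARGE) → mode=CHARGE action=close_gripper
3. obstacle: (CHARGE) → mode=ALIGN action=close_gripper
4. target_lost: (ALIGN) → mode=IDLE action=close_gripper
5. grasp_ok: (IDLE) → mode=RETURN action=led_on
6. obstacle: (RETURN) → mode=CHARGE action=led_on

final mode: CHARGE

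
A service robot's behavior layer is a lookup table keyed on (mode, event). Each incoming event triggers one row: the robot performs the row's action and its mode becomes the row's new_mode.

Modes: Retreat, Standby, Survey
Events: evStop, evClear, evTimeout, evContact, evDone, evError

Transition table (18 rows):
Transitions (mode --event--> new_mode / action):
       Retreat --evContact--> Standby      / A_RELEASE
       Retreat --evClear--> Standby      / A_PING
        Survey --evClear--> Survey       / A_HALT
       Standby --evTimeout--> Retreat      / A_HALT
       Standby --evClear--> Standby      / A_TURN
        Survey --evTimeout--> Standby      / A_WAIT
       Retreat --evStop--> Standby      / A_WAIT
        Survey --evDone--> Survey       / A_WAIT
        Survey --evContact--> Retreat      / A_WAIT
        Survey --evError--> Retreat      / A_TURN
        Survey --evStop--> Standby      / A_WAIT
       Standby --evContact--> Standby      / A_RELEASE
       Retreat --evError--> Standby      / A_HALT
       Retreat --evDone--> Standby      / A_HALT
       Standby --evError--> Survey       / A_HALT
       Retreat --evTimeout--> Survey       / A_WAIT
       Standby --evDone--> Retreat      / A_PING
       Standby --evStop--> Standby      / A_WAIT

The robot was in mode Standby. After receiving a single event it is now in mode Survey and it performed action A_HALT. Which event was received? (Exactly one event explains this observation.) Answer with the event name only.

evError

try evStop: (Standby, evStop) → (Standby, A_WAIT)
try evClear: (Standby, evClear) → (Standby, A_TURN)
try evTimeout: (Standby, evTimeout) → (Retreat, A_HALT)
try evContact: (Standby, evContact) → (Standby, A_RELEASE)
try evDone: (Standby, evDone) → (Retreat, A_PING)
try evError: (Standby, evError) → (Survey, A_HALT)  ← matches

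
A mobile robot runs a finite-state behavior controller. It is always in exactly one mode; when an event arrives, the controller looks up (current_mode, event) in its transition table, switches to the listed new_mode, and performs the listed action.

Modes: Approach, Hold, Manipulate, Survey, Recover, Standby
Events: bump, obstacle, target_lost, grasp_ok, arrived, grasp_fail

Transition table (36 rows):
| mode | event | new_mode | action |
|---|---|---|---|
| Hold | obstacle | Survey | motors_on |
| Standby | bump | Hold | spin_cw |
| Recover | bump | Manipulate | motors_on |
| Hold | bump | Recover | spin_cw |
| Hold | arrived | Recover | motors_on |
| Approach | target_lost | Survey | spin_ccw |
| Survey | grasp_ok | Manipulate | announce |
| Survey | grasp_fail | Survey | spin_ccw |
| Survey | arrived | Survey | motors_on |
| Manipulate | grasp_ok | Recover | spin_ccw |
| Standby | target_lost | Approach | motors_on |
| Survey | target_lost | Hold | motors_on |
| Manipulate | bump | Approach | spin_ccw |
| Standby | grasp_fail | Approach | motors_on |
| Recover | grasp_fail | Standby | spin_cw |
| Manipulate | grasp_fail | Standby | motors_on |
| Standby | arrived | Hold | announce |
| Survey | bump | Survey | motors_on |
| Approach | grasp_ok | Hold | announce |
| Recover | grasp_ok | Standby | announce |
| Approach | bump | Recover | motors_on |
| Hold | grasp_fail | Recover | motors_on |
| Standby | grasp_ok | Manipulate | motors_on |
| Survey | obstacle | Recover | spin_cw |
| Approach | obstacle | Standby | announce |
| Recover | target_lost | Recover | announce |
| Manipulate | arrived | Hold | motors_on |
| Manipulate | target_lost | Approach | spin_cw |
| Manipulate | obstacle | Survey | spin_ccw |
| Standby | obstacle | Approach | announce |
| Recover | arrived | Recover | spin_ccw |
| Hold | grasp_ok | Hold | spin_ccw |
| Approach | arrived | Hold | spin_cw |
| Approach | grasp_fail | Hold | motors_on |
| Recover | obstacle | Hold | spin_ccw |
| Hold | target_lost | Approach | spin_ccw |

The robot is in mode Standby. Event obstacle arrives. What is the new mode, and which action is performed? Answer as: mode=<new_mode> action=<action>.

current mode = Standby; filter table to that mode:
  (Standby, bump) → (Hold, spin_cw)
  (Standby, target_lost) → (Approach, motors_on)
  (Standby, grasp_fail) → (Approach, motors_on)
  (Standby, arrived) → (Hold, announce)
  (Standby, grasp_ok) → (Manipulate, motors_on)
  (Standby, obstacle) → (Approach, announce)  ← event matches
event = obstacle selects (Approach, announce)

mode=Approach action=announce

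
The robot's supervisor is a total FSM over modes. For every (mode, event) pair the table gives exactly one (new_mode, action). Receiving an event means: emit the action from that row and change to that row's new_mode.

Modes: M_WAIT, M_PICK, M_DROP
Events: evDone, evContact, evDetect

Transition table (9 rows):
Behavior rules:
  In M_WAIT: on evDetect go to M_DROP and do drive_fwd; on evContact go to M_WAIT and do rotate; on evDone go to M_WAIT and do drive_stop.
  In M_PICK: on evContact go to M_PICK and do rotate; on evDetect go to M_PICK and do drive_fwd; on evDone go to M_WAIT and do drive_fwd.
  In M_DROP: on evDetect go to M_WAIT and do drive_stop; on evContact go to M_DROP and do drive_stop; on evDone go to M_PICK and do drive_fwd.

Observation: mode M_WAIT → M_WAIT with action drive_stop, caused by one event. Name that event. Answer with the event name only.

try evDone: (M_WAIT, evDone) → (M_WAIT, drive_stop)  ← matches
try evContact: (M_WAIT, evContact) → (M_WAIT, rotate)
try evDetect: (M_WAIT, evDetect) → (M_DROP, drive_fwd)

evDone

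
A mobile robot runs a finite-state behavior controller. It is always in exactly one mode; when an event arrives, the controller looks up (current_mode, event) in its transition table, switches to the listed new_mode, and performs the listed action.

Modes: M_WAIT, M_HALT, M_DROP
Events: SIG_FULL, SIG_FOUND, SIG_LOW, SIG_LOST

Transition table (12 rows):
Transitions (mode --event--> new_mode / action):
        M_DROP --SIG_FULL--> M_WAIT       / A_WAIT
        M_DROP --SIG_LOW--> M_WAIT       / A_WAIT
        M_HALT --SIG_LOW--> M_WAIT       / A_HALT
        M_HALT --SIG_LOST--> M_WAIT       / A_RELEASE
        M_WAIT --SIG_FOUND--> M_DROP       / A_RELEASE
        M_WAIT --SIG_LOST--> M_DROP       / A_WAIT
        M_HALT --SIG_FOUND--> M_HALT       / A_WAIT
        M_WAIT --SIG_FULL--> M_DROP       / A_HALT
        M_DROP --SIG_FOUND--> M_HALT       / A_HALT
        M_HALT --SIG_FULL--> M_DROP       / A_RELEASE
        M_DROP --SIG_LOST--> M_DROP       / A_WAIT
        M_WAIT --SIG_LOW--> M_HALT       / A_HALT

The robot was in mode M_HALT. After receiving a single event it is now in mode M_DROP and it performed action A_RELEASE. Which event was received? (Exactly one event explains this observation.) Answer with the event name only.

SIG_FULL

try SIG_FULL: (M_HALT, SIG_FULL) → (M_DROP, A_RELEASE)  ← matches
try SIG_FOUND: (M_HALT, SIG_FOUND) → (M_HALT, A_WAIT)
try SIG_LOW: (M_HALT, SIG_LOW) → (M_WAIT, A_HALT)
try SIG_LOST: (M_HALT, SIG_LOST) → (M_WAIT, A_RELEASE)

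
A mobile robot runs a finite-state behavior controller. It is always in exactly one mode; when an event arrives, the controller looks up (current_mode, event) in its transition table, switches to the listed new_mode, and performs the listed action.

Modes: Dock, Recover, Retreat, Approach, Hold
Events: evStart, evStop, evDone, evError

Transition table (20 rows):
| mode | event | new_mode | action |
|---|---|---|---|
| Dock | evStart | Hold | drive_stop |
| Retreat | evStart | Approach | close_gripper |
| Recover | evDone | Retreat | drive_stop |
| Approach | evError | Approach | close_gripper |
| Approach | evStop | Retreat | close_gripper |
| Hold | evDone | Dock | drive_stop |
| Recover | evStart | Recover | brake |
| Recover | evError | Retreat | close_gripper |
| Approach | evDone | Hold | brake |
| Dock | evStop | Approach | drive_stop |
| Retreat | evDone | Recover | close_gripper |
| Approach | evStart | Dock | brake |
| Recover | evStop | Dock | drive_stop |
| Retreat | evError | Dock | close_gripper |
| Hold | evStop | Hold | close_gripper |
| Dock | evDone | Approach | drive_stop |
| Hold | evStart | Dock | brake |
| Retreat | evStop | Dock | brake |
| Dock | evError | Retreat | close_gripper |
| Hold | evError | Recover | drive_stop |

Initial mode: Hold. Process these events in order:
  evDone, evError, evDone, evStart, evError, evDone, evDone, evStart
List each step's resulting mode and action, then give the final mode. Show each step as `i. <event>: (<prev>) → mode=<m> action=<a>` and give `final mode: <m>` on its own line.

1. evDone: (Hold) → mode=Dock action=drive_stop
2. evError: (Dock) → mode=Retreat action=close_gripper
3. evDone: (Retreat) → mode=Recover action=close_gripper
4. evStart: (Recover) → mode=Recover action=brake
5. evError: (Recover) → mode=Retreat action=close_gripper
6. evDone: (Retreat) → mode=Recover action=close_gripper
7. evDone: (Recover) → mode=Retreat action=drive_stop
8. evStart: (Retreat) → mode=Approach action=close_gripper

final mode: Approach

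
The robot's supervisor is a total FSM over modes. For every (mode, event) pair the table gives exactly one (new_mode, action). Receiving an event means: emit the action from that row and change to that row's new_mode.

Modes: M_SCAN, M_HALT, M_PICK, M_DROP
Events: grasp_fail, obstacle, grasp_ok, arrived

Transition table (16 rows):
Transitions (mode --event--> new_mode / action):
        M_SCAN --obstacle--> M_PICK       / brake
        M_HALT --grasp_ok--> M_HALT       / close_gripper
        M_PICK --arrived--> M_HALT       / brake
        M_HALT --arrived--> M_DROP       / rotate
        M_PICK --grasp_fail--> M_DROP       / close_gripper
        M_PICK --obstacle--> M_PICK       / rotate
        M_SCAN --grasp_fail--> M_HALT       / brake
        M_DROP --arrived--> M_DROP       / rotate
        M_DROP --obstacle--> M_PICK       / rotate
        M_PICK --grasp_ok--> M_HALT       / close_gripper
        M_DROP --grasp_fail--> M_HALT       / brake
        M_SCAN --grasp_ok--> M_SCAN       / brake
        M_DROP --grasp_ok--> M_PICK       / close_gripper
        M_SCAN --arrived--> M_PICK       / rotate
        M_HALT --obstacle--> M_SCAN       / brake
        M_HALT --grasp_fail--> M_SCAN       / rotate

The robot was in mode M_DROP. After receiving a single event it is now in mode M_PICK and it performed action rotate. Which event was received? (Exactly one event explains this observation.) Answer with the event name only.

obstacle

try grasp_fail: (M_DROP, grasp_fail) → (M_HALT, brake)
try obstacle: (M_DROP, obstacle) → (M_PICK, rotate)  ← matches
try grasp_ok: (M_DROP, grasp_ok) → (M_PICK, close_gripper)
try arrived: (M_DROP, arrived) → (M_DROP, rotate)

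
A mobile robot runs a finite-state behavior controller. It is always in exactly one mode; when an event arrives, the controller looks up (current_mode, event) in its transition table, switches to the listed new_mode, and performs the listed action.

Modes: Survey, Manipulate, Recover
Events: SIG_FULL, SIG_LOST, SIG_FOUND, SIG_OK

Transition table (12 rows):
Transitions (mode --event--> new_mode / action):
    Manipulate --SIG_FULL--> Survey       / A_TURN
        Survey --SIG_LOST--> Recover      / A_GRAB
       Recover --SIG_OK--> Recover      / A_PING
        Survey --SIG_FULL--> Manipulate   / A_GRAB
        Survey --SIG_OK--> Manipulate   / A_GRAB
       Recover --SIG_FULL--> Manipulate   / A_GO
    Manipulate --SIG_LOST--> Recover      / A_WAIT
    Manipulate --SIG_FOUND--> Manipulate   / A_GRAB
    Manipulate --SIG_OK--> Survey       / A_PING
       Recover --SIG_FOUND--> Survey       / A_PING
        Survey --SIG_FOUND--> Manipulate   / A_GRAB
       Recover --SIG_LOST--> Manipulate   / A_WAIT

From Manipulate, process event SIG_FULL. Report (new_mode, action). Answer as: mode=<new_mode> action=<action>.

current mode = Manipulate; filter table to that mode:
  (Manipulate, SIG_FULL) → (Survey, A_TURN)  ← event matches
  (Manipulate, SIG_LOST) → (Recover, A_WAIT)
  (Manipulate, SIG_FOUND) → (Manipulate, A_GRAB)
  (Manipulate, SIG_OK) → (Survey, A_PING)
event = SIG_FULL selects (Survey, A_TURN)

mode=Survey action=A_TURN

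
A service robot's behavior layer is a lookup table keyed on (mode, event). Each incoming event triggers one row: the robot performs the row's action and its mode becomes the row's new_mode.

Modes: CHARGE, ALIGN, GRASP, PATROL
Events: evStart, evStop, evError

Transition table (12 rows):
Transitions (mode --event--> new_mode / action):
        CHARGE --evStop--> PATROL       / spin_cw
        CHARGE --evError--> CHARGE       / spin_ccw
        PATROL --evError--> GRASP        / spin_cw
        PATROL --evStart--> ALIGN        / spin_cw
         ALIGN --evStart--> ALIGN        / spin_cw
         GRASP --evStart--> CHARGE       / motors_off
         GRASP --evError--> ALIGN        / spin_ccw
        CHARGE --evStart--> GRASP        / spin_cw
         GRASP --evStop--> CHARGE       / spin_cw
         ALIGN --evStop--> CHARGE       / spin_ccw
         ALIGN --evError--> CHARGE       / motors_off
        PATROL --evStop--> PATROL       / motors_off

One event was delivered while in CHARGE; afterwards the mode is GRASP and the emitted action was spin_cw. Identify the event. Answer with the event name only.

try evStart: (CHARGE, evStart) → (GRASP, spin_cw)  ← matches
try evStop: (CHARGE, evStop) → (PATROL, spin_cw)
try evError: (CHARGE, evError) → (CHARGE, spin_ccw)

evStart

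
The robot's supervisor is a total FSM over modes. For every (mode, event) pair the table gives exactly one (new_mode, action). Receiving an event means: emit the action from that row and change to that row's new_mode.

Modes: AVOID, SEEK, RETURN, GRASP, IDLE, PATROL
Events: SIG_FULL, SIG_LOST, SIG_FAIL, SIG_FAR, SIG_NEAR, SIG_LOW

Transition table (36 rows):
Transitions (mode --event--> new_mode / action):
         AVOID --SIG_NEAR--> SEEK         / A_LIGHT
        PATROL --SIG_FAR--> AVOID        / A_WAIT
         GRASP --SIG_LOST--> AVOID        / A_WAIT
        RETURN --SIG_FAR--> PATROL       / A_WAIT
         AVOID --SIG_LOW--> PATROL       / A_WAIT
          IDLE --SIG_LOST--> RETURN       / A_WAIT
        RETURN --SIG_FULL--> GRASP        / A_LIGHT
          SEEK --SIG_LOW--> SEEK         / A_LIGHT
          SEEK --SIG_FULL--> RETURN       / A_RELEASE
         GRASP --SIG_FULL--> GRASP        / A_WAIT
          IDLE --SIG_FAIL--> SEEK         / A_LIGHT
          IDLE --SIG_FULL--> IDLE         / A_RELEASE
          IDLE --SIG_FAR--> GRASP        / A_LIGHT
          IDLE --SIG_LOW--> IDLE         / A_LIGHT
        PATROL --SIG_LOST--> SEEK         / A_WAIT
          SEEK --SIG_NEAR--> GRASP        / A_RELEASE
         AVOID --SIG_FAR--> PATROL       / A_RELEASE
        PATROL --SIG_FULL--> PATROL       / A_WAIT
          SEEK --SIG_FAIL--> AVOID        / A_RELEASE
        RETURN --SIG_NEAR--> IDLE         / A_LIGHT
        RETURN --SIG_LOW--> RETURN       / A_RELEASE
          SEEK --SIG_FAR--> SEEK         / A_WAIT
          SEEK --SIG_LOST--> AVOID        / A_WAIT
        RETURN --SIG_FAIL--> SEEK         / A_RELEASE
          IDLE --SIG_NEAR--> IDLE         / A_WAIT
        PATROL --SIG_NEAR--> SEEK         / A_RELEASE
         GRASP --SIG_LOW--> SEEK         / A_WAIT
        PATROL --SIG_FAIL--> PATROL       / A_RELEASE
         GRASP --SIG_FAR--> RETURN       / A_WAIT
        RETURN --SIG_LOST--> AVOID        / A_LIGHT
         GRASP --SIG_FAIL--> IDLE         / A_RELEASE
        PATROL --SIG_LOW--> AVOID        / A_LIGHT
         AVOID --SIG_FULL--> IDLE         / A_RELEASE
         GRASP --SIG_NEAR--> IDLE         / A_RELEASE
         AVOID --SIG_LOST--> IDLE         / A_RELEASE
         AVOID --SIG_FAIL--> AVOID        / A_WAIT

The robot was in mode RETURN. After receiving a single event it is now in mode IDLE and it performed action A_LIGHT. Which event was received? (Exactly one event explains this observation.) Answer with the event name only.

try SIG_FULL: (RETURN, SIG_FULL) → (GRASP, A_LIGHT)
try SIG_LOST: (RETURN, SIG_LOST) → (AVOID, A_LIGHT)
try SIG_FAIL: (RETURN, SIG_FAIL) → (SEEK, A_RELEASE)
try SIG_FAR: (RETURN, SIG_FAR) → (PATROL, A_WAIT)
try SIG_NEAR: (RETURN, SIG_NEAR) → (IDLE, A_LIGHT)  ← matches
try SIG_LOW: (RETURN, SIG_LOW) → (RETURN, A_RELEASE)

SIG_NEAR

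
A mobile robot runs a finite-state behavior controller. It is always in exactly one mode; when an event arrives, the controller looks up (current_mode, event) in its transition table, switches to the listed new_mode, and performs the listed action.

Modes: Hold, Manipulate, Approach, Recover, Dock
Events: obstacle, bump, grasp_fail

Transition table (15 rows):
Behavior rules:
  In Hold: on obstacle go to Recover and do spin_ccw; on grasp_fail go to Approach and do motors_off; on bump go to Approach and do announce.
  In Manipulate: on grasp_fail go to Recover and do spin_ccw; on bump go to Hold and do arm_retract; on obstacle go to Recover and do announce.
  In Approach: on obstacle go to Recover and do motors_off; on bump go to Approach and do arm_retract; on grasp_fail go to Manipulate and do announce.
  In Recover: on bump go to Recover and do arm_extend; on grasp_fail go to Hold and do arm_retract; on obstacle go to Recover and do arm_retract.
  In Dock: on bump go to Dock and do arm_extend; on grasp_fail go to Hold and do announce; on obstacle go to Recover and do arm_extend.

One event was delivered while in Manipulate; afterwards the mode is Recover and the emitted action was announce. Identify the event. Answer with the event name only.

try obstacle: (Manipulate, obstacle) → (Recover, announce)  ← matches
try bump: (Manipulate, bump) → (Hold, arm_retract)
try grasp_fail: (Manipulate, grasp_fail) → (Recover, spin_ccw)

obstacle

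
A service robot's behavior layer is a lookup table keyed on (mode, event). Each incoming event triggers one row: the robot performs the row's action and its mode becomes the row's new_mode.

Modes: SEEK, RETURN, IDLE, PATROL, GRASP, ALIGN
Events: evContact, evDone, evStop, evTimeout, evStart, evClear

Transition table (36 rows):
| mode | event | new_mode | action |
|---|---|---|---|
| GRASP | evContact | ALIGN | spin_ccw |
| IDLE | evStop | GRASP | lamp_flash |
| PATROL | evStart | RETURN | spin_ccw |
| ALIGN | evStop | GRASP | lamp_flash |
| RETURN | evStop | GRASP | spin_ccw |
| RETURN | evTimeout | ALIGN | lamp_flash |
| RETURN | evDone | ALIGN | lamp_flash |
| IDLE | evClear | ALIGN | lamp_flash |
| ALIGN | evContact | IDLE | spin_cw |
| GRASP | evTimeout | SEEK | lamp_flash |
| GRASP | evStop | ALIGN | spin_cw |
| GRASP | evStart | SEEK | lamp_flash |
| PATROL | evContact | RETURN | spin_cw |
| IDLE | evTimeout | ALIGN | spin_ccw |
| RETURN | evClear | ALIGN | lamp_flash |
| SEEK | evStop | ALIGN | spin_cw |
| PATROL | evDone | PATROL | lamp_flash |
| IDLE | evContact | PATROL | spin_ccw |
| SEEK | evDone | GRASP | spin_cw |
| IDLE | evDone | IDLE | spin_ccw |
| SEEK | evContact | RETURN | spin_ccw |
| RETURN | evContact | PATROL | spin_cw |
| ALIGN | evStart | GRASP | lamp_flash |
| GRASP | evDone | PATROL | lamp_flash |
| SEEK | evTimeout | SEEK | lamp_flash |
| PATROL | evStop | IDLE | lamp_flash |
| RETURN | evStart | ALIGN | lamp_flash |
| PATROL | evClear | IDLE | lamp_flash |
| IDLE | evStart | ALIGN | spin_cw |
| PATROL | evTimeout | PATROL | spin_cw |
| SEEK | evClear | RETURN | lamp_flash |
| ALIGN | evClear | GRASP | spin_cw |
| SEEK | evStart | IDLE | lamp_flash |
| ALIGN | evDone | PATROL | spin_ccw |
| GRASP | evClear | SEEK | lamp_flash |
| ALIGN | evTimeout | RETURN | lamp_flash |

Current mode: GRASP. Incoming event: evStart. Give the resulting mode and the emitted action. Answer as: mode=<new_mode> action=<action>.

mode=SEEK action=lamp_flash

current mode = GRASP; filter table to that mode:
  (GRASP, evContact) → (ALIGN, spin_ccw)
  (GRASP, evTimeout) → (SEEK, lamp_flash)
  (GRASP, evStop) → (ALIGN, spin_cw)
  (GRASP, evStart) → (SEEK, lamp_flash)  ← event matches
  (GRASP, evDone) → (PATROL, lamp_flash)
  (GRASP, evClear) → (SEEK, lamp_flash)
event = evStart selects (SEEK, lamp_flash)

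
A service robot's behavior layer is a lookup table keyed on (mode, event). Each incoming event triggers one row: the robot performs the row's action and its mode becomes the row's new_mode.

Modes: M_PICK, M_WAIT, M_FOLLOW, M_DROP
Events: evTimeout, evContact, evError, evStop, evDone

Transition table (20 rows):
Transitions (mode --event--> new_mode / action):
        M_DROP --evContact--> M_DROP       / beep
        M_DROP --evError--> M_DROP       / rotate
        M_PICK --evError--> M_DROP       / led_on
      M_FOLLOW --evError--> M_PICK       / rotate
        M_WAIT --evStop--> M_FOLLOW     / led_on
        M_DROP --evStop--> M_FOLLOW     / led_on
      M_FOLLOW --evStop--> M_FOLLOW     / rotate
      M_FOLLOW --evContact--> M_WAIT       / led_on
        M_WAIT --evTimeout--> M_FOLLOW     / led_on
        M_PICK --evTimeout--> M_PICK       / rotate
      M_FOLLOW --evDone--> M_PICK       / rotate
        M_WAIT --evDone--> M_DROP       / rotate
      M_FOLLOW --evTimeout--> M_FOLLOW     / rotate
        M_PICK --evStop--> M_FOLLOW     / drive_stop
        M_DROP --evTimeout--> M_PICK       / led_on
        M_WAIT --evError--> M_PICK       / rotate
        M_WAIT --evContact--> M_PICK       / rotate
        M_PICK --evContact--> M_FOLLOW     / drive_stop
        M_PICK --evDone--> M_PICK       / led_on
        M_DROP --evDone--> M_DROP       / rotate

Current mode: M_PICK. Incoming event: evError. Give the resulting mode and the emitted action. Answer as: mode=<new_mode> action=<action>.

current mode = M_PICK; filter table to that mode:
  (M_PICK, evError) → (M_DROP, led_on)  ← event matches
  (M_PICK, evTimeout) → (M_PICK, rotate)
  (M_PICK, evStop) → (M_FOLLOW, drive_stop)
  (M_PICK, evContact) → (M_FOLLOW, drive_stop)
  (M_PICK, evDone) → (M_PICK, led_on)
event = evError selects (M_DROP, led_on)

mode=M_DROP action=led_on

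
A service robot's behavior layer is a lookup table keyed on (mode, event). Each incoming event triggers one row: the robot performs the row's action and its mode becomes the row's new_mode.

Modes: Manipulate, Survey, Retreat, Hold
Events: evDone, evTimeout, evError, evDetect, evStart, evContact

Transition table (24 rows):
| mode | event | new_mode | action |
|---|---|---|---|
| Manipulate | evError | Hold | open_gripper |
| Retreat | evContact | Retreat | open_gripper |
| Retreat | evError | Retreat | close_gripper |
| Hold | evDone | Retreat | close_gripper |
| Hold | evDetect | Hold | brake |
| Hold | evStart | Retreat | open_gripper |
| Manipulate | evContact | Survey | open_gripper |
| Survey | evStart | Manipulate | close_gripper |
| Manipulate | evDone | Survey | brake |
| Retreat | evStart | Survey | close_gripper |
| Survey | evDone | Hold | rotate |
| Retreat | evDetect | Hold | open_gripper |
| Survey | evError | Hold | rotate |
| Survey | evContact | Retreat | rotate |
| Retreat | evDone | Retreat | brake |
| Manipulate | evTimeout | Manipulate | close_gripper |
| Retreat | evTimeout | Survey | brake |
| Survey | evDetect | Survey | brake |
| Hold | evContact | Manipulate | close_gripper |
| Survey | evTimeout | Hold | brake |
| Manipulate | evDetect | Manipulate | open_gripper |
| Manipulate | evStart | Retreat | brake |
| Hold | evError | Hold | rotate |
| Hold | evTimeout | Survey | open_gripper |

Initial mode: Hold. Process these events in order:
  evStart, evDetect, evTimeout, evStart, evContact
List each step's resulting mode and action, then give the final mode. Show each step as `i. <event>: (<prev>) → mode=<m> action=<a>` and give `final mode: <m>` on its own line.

final mode: Survey

1. evStart: (Hold) → mode=Retreat action=open_gripper
2. evDetect: (Retreat) → mode=Hold action=open_gripper
3. evTimeout: (Hold) → mode=Survey action=open_gripper
4. evStart: (Survey) → mode=Manipulate action=close_gripper
5. evContact: (Manipulate) → mode=Survey action=open_gripper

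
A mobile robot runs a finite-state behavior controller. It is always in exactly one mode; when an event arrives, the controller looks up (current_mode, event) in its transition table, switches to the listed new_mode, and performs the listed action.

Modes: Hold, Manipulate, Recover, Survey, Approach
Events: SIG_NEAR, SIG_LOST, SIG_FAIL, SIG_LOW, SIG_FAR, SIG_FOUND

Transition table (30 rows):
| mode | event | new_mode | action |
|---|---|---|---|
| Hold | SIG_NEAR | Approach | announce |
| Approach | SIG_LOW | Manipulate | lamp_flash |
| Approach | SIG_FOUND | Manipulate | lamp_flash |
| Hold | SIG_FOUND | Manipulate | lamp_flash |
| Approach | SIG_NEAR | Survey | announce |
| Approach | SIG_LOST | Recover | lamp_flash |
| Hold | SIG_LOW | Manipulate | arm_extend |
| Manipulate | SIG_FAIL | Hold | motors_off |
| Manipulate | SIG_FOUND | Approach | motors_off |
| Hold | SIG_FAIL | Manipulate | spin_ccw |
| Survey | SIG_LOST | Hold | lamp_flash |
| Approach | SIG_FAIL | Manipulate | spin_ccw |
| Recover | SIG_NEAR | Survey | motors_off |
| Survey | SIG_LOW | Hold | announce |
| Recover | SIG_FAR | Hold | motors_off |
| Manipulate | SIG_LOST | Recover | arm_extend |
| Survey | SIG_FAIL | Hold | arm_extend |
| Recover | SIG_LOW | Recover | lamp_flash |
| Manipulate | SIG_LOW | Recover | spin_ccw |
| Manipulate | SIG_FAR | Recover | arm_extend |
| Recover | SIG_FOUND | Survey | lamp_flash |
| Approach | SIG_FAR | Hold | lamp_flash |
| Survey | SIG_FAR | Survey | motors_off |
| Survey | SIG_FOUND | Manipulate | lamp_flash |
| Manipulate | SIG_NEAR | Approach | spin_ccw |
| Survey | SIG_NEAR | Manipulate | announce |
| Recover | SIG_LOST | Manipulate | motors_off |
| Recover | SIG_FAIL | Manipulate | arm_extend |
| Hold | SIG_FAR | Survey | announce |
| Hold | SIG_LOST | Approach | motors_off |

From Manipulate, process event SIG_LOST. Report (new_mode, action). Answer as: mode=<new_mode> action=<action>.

current mode = Manipulate; filter table to that mode:
  (Manipulate, SIG_FAIL) → (Hold, motors_off)
  (Manipulate, SIG_FOUND) → (Approach, motors_off)
  (Manipulate, SIG_LOST) → (Recover, arm_extend)  ← event matches
  (Manipulate, SIG_LOW) → (Recover, spin_ccw)
  (Manipulate, SIG_FAR) → (Recover, arm_extend)
  (Manipulate, SIG_NEAR) → (Approach, spin_ccw)
event = SIG_LOST selects (Recover, arm_extend)

mode=Recover action=arm_extend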